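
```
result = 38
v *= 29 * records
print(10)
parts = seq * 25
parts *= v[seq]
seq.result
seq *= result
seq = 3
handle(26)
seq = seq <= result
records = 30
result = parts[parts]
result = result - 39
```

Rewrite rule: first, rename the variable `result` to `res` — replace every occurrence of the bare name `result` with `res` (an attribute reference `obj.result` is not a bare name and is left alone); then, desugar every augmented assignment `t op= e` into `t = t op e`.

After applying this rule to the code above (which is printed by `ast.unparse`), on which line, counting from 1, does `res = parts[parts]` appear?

Transformed code:
res = 38
v = v * (29 * records)
print(10)
parts = seq * 25
parts = parts * v[seq]
seq.result
seq = seq * res
seq = 3
handle(26)
seq = seq <= res
records = 30
res = parts[parts]
res = res - 39

12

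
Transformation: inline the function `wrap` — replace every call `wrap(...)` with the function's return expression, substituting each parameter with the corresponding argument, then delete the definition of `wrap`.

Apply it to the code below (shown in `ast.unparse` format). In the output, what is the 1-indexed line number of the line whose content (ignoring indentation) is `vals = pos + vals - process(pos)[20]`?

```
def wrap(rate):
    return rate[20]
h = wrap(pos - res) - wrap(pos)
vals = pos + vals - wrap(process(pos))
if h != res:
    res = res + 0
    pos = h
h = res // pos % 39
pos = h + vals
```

Transformed code:
h = (pos - res)[20] - pos[20]
vals = pos + vals - process(pos)[20]
if h != res:
    res = res + 0
    pos = h
h = res // pos % 39
pos = h + vals

2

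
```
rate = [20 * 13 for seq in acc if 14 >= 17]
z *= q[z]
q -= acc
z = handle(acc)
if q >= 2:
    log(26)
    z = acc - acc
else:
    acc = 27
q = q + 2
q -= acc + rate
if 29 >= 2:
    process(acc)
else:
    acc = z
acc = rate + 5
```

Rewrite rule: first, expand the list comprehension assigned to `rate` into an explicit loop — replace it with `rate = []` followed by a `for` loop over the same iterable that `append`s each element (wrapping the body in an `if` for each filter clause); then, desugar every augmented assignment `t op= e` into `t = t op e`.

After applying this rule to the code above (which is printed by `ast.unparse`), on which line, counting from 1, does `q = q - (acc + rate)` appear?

Transformed code:
rate = []
for seq in acc:
    if 14 >= 17:
        rate.append(20 * 13)
z = z * q[z]
q = q - acc
z = handle(acc)
if q >= 2:
    log(26)
    z = acc - acc
else:
    acc = 27
q = q + 2
q = q - (acc + rate)
if 29 >= 2:
    process(acc)
else:
    acc = z
acc = rate + 5

14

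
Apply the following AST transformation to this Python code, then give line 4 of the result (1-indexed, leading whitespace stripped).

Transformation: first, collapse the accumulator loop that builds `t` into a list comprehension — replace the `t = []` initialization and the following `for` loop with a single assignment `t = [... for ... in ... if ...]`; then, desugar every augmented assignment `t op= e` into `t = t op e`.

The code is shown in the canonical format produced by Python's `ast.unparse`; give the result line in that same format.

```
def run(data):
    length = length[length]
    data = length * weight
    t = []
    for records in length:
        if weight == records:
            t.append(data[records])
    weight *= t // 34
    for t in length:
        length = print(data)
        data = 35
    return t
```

t = [data[records] for records in length if weight == records]

Transformed code:
def run(data):
    length = length[length]
    data = length * weight
    t = [data[records] for records in length if weight == records]
    weight = weight * (t // 34)
    for t in length:
        length = print(data)
        data = 35
    return t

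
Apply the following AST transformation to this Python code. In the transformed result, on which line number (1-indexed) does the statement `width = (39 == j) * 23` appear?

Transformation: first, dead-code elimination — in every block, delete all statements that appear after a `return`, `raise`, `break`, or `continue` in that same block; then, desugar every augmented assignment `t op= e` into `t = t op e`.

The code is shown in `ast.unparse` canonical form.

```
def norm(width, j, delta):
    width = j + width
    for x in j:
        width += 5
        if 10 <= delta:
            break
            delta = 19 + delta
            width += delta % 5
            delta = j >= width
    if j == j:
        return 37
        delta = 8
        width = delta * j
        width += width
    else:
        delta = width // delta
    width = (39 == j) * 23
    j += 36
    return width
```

Transformed code:
def norm(width, j, delta):
    width = j + width
    for x in j:
        width = width + 5
        if 10 <= delta:
            break
    if j == j:
        return 37
    else:
        delta = width // delta
    width = (39 == j) * 23
    j = j + 36
    return width

11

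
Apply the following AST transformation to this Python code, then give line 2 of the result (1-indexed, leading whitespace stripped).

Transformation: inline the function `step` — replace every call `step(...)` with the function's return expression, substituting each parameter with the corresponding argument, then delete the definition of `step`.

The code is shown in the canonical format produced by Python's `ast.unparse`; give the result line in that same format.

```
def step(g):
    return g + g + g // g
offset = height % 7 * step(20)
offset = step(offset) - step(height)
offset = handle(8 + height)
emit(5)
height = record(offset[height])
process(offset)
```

Transformed code:
offset = height % 7 * (20 + 20 + 20 // 20)
offset = offset + offset + offset // offset - (height + height + height // height)
offset = handle(8 + height)
emit(5)
height = record(offset[height])
process(offset)

offset = offset + offset + offset // offset - (height + height + height // height)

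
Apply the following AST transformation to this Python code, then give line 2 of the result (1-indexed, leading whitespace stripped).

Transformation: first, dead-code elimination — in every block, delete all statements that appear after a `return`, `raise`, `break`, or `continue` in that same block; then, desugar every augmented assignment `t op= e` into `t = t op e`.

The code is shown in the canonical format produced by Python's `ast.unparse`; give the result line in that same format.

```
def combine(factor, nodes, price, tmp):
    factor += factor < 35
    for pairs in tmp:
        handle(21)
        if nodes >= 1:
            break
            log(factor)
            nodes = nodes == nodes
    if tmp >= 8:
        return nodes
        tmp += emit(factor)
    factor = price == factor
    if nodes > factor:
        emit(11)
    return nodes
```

factor = factor + (factor < 35)

Transformed code:
def combine(factor, nodes, price, tmp):
    factor = factor + (factor < 35)
    for pairs in tmp:
        handle(21)
        if nodes >= 1:
            break
    if tmp >= 8:
        return nodes
    factor = price == factor
    if nodes > factor:
        emit(11)
    return nodes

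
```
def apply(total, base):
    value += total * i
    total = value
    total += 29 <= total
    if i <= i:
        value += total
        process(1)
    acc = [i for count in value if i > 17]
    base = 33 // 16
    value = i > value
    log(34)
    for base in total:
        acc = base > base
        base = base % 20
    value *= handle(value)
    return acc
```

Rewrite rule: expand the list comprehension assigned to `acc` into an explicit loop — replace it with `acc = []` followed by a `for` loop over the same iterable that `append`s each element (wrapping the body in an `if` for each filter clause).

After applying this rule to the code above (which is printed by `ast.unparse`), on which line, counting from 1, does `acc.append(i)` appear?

11

Transformed code:
def apply(total, base):
    value += total * i
    total = value
    total += 29 <= total
    if i <= i:
        value += total
        process(1)
    acc = []
    for count in value:
        if i > 17:
            acc.append(i)
    base = 33 // 16
    value = i > value
    log(34)
    for base in total:
        acc = base > base
        base = base % 20
    value *= handle(value)
    return acc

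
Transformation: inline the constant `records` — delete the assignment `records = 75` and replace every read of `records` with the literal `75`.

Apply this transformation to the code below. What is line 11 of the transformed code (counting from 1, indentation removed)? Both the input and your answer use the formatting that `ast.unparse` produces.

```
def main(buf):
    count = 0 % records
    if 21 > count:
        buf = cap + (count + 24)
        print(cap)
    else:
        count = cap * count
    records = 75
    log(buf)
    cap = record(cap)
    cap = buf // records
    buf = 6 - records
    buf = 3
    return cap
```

buf = 6 - 75

Transformed code:
def main(buf):
    count = 0 % 75
    if 21 > count:
        buf = cap + (count + 24)
        print(cap)
    else:
        count = cap * count
    log(buf)
    cap = record(cap)
    cap = buf // 75
    buf = 6 - 75
    buf = 3
    return cap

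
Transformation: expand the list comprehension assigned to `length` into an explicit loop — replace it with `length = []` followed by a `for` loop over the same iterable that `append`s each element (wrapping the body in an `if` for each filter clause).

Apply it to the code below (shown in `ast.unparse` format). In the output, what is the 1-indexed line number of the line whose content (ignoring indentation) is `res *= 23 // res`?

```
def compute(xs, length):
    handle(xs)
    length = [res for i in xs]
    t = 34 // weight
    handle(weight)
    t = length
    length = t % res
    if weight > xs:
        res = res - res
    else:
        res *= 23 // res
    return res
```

13

Transformed code:
def compute(xs, length):
    handle(xs)
    length = []
    for i in xs:
        length.append(res)
    t = 34 // weight
    handle(weight)
    t = length
    length = t % res
    if weight > xs:
        res = res - res
    else:
        res *= 23 // res
    return res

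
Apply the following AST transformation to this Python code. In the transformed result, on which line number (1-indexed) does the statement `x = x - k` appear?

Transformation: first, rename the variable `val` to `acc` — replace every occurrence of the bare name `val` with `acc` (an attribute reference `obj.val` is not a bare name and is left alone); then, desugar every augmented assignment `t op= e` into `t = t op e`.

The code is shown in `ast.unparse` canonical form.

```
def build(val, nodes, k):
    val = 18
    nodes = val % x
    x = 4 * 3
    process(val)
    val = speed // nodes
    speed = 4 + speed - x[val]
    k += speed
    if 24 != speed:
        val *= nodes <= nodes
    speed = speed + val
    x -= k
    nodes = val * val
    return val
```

Transformed code:
def build(acc, nodes, k):
    acc = 18
    nodes = acc % x
    x = 4 * 3
    process(acc)
    acc = speed // nodes
    speed = 4 + speed - x[acc]
    k = k + speed
    if 24 != speed:
        acc = acc * (nodes <= nodes)
    speed = speed + acc
    x = x - k
    nodes = acc * acc
    return acc

12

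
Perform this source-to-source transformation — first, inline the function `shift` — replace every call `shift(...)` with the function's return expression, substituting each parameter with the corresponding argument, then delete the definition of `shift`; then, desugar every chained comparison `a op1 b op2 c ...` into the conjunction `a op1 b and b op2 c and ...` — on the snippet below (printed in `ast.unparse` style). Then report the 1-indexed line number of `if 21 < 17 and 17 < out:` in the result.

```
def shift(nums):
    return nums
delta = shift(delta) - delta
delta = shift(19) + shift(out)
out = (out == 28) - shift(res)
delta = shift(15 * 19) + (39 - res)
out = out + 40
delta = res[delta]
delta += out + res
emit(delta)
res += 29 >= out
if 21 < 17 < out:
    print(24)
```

Transformed code:
delta = delta - delta
delta = 19 + out
out = (out == 28) - res
delta = 15 * 19 + (39 - res)
out = out + 40
delta = res[delta]
delta += out + res
emit(delta)
res += 29 >= out
if 21 < 17 and 17 < out:
    print(24)

10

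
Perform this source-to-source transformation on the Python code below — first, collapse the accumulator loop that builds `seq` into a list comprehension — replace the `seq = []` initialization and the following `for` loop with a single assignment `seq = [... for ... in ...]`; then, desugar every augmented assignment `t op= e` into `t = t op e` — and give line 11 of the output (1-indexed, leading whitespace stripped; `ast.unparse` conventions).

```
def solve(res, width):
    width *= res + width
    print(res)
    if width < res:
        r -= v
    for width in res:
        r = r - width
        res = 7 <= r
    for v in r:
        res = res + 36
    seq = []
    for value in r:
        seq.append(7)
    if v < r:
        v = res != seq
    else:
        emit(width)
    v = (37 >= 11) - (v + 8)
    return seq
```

Transformed code:
def solve(res, width):
    width = width * (res + width)
    print(res)
    if width < res:
        r = r - v
    for width in res:
        r = r - width
        res = 7 <= r
    for v in r:
        res = res + 36
    seq = [7 for value in r]
    if v < r:
        v = res != seq
    else:
        emit(width)
    v = (37 >= 11) - (v + 8)
    return seq

seq = [7 for value in r]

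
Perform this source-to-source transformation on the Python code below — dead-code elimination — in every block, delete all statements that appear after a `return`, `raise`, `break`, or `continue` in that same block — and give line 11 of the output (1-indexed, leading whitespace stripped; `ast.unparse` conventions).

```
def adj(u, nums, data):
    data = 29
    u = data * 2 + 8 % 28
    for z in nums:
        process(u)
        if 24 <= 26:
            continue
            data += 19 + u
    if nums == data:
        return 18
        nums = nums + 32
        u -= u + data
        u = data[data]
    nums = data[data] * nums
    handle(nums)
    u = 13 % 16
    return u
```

Transformed code:
def adj(u, nums, data):
    data = 29
    u = data * 2 + 8 % 28
    for z in nums:
        process(u)
        if 24 <= 26:
            continue
    if nums == data:
        return 18
    nums = data[data] * nums
    handle(nums)
    u = 13 % 16
    return u

handle(nums)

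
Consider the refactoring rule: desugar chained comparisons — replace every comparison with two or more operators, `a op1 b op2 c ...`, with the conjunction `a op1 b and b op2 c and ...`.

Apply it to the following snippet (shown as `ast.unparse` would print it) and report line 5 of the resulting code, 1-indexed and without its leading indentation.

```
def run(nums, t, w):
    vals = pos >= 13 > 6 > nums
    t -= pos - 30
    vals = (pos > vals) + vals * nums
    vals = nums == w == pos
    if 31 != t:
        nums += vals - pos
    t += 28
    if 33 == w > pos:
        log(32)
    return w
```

Transformed code:
def run(nums, t, w):
    vals = pos >= 13 and 13 > 6 and (6 > nums)
    t -= pos - 30
    vals = (pos > vals) + vals * nums
    vals = nums == w and w == pos
    if 31 != t:
        nums += vals - pos
    t += 28
    if 33 == w and w > pos:
        log(32)
    return w

vals = nums == w and w == pos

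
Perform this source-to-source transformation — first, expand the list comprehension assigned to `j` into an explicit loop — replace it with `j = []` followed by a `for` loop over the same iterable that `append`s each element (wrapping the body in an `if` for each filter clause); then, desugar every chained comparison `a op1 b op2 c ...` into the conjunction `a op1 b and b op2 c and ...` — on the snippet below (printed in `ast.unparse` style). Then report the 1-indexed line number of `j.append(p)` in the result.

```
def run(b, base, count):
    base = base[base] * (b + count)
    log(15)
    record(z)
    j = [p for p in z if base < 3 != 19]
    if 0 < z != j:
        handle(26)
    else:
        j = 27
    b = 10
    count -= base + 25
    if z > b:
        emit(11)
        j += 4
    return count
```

8

Transformed code:
def run(b, base, count):
    base = base[base] * (b + count)
    log(15)
    record(z)
    j = []
    for p in z:
        if base < 3 and 3 != 19:
            j.append(p)
    if 0 < z and z != j:
        handle(26)
    else:
        j = 27
    b = 10
    count -= base + 25
    if z > b:
        emit(11)
        j += 4
    return count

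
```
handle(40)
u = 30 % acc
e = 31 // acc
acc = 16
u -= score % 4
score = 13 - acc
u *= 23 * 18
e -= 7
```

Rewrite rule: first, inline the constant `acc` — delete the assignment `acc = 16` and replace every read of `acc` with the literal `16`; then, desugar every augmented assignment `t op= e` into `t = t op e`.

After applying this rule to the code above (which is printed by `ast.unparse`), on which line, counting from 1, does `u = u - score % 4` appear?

Transformed code:
handle(40)
u = 30 % 16
e = 31 // 16
u = u - score % 4
score = 13 - 16
u = u * (23 * 18)
e = e - 7

4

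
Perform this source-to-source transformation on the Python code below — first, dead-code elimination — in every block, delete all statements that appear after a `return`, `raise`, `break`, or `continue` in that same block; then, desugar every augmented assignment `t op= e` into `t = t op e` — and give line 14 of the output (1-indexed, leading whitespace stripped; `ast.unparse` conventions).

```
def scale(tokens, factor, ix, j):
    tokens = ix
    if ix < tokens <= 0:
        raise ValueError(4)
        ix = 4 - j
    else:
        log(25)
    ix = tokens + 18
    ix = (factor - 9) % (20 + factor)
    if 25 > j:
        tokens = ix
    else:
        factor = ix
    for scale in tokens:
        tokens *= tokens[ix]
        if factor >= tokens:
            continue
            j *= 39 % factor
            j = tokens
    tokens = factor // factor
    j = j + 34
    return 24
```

Transformed code:
def scale(tokens, factor, ix, j):
    tokens = ix
    if ix < tokens <= 0:
        raise ValueError(4)
    else:
        log(25)
    ix = tokens + 18
    ix = (factor - 9) % (20 + factor)
    if 25 > j:
        tokens = ix
    else:
        factor = ix
    for scale in tokens:
        tokens = tokens * tokens[ix]
        if factor >= tokens:
            continue
    tokens = factor // factor
    j = j + 34
    return 24

tokens = tokens * tokens[ix]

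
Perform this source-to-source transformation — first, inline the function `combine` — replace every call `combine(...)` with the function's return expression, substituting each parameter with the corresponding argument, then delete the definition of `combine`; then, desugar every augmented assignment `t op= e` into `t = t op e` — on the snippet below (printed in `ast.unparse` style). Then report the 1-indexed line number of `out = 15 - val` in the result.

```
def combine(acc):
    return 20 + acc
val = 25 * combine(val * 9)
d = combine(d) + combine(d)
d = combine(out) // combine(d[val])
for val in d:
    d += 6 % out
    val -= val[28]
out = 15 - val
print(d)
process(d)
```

Transformed code:
val = 25 * (20 + val * 9)
d = 20 + d + (20 + d)
d = (20 + out) // (20 + d[val])
for val in d:
    d = d + 6 % out
    val = val - val[28]
out = 15 - val
print(d)
process(d)

7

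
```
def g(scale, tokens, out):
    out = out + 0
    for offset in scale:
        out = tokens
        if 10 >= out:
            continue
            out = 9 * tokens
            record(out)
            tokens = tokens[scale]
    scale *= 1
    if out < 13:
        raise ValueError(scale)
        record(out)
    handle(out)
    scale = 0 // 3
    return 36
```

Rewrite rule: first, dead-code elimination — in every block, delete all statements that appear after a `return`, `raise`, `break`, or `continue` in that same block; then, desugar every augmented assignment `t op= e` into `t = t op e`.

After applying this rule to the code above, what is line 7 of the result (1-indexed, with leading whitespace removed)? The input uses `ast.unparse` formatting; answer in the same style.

scale = scale * 1

Transformed code:
def g(scale, tokens, out):
    out = out + 0
    for offset in scale:
        out = tokens
        if 10 >= out:
            continue
    scale = scale * 1
    if out < 13:
        raise ValueError(scale)
    handle(out)
    scale = 0 // 3
    return 36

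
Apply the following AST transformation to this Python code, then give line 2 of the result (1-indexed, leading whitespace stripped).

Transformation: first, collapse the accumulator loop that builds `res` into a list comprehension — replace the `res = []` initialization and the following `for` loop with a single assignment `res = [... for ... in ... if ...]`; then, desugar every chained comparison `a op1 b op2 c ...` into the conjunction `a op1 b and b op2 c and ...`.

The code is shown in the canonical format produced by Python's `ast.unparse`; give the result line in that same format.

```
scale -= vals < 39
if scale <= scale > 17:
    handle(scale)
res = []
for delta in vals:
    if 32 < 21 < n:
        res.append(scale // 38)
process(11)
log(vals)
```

Transformed code:
scale -= vals < 39
if scale <= scale and scale > 17:
    handle(scale)
res = [scale // 38 for delta in vals if 32 < 21 and 21 < n]
process(11)
log(vals)

if scale <= scale and scale > 17:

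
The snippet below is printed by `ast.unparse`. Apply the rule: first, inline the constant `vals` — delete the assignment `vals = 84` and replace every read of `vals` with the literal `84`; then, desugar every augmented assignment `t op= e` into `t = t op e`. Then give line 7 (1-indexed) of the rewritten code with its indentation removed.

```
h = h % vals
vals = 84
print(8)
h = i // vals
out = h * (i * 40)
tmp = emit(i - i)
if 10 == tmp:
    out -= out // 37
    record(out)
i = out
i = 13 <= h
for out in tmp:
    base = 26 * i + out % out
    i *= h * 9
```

Transformed code:
h = h % 84
print(8)
h = i // 84
out = h * (i * 40)
tmp = emit(i - i)
if 10 == tmp:
    out = out - out // 37
    record(out)
i = out
i = 13 <= h
for out in tmp:
    base = 26 * i + out % out
    i = i * (h * 9)

out = out - out // 37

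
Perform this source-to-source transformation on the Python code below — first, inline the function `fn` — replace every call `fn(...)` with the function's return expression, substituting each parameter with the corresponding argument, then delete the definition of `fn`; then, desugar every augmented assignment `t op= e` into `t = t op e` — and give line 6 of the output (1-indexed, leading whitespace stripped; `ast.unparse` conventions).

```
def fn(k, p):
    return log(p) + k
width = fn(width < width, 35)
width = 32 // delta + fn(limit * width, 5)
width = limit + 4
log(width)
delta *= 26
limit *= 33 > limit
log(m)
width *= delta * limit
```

Transformed code:
width = log(35) + (width < width)
width = 32 // delta + (log(5) + limit * width)
width = limit + 4
log(width)
delta = delta * 26
limit = limit * (33 > limit)
log(m)
width = width * (delta * limit)

limit = limit * (33 > limit)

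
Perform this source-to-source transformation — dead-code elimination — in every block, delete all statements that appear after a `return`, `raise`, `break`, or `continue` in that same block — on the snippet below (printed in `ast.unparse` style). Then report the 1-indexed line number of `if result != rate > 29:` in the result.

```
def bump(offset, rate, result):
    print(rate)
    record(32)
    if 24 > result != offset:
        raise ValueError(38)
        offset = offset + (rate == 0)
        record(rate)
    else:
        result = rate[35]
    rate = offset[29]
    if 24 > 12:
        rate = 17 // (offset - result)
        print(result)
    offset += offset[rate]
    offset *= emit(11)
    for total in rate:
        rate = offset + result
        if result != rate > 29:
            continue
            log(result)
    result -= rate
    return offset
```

16

Transformed code:
def bump(offset, rate, result):
    print(rate)
    record(32)
    if 24 > result != offset:
        raise ValueError(38)
    else:
        result = rate[35]
    rate = offset[29]
    if 24 > 12:
        rate = 17 // (offset - result)
        print(result)
    offset += offset[rate]
    offset *= emit(11)
    for total in rate:
        rate = offset + result
        if result != rate > 29:
            continue
    result -= rate
    return offset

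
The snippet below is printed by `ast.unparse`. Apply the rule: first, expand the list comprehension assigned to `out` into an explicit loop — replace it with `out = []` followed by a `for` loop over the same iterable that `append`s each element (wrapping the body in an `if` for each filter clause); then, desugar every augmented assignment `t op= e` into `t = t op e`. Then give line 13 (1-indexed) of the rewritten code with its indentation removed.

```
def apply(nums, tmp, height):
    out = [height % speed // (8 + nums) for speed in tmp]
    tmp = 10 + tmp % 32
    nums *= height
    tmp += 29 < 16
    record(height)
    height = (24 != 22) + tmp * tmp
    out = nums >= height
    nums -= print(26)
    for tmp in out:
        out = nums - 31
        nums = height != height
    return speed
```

out = nums - 31

Transformed code:
def apply(nums, tmp, height):
    out = []
    for speed in tmp:
        out.append(height % speed // (8 + nums))
    tmp = 10 + tmp % 32
    nums = nums * height
    tmp = tmp + (29 < 16)
    record(height)
    height = (24 != 22) + tmp * tmp
    out = nums >= height
    nums = nums - print(26)
    for tmp in out:
        out = nums - 31
        nums = height != height
    return speed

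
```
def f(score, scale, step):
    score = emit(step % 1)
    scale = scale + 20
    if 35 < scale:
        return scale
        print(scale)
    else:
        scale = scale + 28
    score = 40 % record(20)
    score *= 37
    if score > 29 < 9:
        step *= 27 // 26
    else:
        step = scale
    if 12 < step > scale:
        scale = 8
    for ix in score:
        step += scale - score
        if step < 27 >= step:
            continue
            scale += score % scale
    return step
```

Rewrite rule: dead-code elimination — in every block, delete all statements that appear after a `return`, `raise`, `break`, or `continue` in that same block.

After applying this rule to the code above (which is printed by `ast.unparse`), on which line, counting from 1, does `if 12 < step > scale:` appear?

Transformed code:
def f(score, scale, step):
    score = emit(step % 1)
    scale = scale + 20
    if 35 < scale:
        return scale
    else:
        scale = scale + 28
    score = 40 % record(20)
    score *= 37
    if score > 29 < 9:
        step *= 27 // 26
    else:
        step = scale
    if 12 < step > scale:
        scale = 8
    for ix in score:
        step += scale - score
        if step < 27 >= step:
            continue
    return step

14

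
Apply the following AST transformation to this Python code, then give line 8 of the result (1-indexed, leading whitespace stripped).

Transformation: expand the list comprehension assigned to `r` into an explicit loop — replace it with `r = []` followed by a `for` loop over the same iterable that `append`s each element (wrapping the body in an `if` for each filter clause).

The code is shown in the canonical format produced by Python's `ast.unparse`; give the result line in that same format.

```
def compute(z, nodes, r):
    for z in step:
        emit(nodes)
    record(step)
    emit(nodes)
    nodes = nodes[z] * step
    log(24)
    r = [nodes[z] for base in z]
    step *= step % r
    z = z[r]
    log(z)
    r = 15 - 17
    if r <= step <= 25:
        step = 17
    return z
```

r = []

Transformed code:
def compute(z, nodes, r):
    for z in step:
        emit(nodes)
    record(step)
    emit(nodes)
    nodes = nodes[z] * step
    log(24)
    r = []
    for base in z:
        r.append(nodes[z])
    step *= step % r
    z = z[r]
    log(z)
    r = 15 - 17
    if r <= step <= 25:
        step = 17
    return z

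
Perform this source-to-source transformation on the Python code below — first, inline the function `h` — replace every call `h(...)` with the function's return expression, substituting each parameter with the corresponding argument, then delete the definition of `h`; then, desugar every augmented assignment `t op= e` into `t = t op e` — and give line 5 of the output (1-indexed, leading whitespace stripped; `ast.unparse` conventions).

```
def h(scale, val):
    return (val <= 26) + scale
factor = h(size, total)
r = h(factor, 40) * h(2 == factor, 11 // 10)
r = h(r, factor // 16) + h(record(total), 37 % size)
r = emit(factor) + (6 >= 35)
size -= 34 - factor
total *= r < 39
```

size = size - (34 - factor)

Transformed code:
factor = (total <= 26) + size
r = ((40 <= 26) + factor) * ((11 // 10 <= 26) + (2 == factor))
r = (factor // 16 <= 26) + r + ((37 % size <= 26) + record(total))
r = emit(factor) + (6 >= 35)
size = size - (34 - factor)
total = total * (r < 39)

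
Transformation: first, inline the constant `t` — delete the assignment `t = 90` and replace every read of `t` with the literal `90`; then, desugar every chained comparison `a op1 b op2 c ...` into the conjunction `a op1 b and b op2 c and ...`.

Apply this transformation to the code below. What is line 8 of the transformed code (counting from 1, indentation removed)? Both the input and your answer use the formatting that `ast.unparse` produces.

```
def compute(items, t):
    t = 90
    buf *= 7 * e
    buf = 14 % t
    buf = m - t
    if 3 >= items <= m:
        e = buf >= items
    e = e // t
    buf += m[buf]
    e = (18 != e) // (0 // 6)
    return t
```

buf += m[buf]

Transformed code:
def compute(items, t):
    buf *= 7 * e
    buf = 14 % 90
    buf = m - 90
    if 3 >= items and items <= m:
        e = buf >= items
    e = e // 90
    buf += m[buf]
    e = (18 != e) // (0 // 6)
    return 90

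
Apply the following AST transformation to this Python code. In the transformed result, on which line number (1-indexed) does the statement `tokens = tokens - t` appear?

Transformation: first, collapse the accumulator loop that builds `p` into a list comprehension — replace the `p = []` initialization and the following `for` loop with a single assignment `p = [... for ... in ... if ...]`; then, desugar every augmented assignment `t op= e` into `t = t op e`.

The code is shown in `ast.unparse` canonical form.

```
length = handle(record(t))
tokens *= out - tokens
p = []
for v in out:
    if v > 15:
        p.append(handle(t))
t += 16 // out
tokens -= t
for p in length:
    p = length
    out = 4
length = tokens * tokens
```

Transformed code:
length = handle(record(t))
tokens = tokens * (out - tokens)
p = [handle(t) for v in out if v > 15]
t = t + 16 // out
tokens = tokens - t
for p in length:
    p = length
    out = 4
length = tokens * tokens

5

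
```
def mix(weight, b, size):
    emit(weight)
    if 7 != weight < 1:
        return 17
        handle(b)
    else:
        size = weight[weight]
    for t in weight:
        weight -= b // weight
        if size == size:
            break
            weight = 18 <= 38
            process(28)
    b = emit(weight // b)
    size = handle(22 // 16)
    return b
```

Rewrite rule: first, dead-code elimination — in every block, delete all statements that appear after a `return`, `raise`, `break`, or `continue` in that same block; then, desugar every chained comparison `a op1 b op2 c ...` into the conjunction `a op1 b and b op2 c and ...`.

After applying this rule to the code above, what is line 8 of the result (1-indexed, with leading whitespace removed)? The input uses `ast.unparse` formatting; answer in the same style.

Transformed code:
def mix(weight, b, size):
    emit(weight)
    if 7 != weight and weight < 1:
        return 17
    else:
        size = weight[weight]
    for t in weight:
        weight -= b // weight
        if size == size:
            break
    b = emit(weight // b)
    size = handle(22 // 16)
    return b

weight -= b // weight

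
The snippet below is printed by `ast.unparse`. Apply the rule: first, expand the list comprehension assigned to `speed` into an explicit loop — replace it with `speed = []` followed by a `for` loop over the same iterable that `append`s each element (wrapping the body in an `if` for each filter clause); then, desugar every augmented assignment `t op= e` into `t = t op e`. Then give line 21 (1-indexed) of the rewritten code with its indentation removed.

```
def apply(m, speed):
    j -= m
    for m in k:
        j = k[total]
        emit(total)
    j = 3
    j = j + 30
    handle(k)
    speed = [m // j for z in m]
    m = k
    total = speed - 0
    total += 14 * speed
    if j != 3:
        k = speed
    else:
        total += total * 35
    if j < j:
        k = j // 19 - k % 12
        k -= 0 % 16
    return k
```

Transformed code:
def apply(m, speed):
    j = j - m
    for m in k:
        j = k[total]
        emit(total)
    j = 3
    j = j + 30
    handle(k)
    speed = []
    for z in m:
        speed.append(m // j)
    m = k
    total = speed - 0
    total = total + 14 * speed
    if j != 3:
        k = speed
    else:
        total = total + total * 35
    if j < j:
        k = j // 19 - k % 12
        k = k - 0 % 16
    return k

k = k - 0 % 16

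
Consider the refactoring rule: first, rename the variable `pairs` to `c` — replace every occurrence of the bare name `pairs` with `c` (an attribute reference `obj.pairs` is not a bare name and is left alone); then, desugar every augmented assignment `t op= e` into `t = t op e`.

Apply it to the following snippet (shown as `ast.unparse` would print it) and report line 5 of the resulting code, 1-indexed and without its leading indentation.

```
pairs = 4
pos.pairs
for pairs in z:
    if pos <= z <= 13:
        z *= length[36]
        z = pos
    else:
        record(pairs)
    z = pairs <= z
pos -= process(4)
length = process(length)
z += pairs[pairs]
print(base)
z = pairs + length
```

z = z * length[36]

Transformed code:
c = 4
pos.pairs
for c in z:
    if pos <= z <= 13:
        z = z * length[36]
        z = pos
    else:
        record(c)
    z = c <= z
pos = pos - process(4)
length = process(length)
z = z + c[c]
print(base)
z = c + length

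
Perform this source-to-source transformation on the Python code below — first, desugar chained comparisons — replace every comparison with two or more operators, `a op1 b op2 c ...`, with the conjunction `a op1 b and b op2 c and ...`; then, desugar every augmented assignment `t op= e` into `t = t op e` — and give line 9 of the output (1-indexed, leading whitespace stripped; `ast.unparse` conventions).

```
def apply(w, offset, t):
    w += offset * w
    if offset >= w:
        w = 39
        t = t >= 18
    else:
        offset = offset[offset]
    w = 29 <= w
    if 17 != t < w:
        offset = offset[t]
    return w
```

if 17 != t and t < w:

Transformed code:
def apply(w, offset, t):
    w = w + offset * w
    if offset >= w:
        w = 39
        t = t >= 18
    else:
        offset = offset[offset]
    w = 29 <= w
    if 17 != t and t < w:
        offset = offset[t]
    return w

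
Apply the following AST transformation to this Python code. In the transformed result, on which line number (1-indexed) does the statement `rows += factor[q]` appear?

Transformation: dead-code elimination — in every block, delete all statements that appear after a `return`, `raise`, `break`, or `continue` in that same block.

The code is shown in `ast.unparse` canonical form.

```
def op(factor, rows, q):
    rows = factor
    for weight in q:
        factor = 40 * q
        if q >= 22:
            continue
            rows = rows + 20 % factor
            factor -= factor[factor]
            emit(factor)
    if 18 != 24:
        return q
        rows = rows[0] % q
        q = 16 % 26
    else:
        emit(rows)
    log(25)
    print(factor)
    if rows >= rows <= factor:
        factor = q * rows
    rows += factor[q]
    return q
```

Transformed code:
def op(factor, rows, q):
    rows = factor
    for weight in q:
        factor = 40 * q
        if q >= 22:
            continue
    if 18 != 24:
        return q
    else:
        emit(rows)
    log(25)
    print(factor)
    if rows >= rows <= factor:
        factor = q * rows
    rows += factor[q]
    return q

15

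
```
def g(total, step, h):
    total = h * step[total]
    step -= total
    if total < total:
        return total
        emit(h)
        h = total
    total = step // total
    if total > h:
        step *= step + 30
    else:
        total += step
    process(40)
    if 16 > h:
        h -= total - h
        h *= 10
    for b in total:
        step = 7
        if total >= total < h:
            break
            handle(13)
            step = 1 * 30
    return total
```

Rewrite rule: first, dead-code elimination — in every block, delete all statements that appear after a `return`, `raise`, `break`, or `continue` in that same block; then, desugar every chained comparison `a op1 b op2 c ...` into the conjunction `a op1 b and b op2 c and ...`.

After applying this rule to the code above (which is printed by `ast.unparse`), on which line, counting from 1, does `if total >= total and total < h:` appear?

Transformed code:
def g(total, step, h):
    total = h * step[total]
    step -= total
    if total < total:
        return total
    total = step // total
    if total > h:
        step *= step + 30
    else:
        total += step
    process(40)
    if 16 > h:
        h -= total - h
        h *= 10
    for b in total:
        step = 7
        if total >= total and total < h:
            break
    return total

17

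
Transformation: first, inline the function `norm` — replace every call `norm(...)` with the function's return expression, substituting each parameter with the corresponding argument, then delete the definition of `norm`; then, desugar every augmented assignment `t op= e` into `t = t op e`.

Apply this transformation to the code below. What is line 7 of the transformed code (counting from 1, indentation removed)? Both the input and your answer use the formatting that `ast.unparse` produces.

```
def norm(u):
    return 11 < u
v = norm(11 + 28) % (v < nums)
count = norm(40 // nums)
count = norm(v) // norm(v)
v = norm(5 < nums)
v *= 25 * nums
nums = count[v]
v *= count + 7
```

v = v * (count + 7)

Transformed code:
v = (11 < 11 + 28) % (v < nums)
count = 11 < 40 // nums
count = (11 < v) // (11 < v)
v = 11 < (5 < nums)
v = v * (25 * nums)
nums = count[v]
v = v * (count + 7)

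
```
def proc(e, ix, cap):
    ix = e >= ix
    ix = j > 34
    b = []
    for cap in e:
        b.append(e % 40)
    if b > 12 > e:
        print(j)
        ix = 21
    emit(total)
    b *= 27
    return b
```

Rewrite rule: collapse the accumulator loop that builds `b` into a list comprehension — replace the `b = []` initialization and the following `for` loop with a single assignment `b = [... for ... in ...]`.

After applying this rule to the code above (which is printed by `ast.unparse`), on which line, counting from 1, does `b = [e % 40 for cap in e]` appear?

4

Transformed code:
def proc(e, ix, cap):
    ix = e >= ix
    ix = j > 34
    b = [e % 40 for cap in e]
    if b > 12 > e:
        print(j)
        ix = 21
    emit(total)
    b *= 27
    return b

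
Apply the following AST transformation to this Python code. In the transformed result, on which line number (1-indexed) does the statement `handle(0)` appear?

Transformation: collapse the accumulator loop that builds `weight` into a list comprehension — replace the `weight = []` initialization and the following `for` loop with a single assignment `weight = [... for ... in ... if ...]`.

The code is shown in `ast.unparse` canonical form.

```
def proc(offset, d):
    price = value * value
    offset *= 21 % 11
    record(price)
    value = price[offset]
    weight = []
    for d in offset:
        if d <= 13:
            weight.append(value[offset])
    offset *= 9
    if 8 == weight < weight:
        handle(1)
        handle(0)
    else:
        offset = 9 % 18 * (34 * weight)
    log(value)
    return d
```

Transformed code:
def proc(offset, d):
    price = value * value
    offset *= 21 % 11
    record(price)
    value = price[offset]
    weight = [value[offset] for d in offset if d <= 13]
    offset *= 9
    if 8 == weight < weight:
        handle(1)
        handle(0)
    else:
        offset = 9 % 18 * (34 * weight)
    log(value)
    return d

10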